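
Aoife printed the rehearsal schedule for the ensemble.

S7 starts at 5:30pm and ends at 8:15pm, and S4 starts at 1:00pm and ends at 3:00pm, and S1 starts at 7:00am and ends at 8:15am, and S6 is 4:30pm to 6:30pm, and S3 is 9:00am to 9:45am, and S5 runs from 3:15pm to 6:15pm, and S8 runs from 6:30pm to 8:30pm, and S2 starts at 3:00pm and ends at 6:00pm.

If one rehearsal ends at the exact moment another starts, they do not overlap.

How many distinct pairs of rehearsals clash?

Check each pair: they overlap iff neither finishes before the other starts.
Sorted by start: S1, S3, S4, S2, S5, S6, S7, S8.
S3 starts after S1 ends — done with S1.
S4 starts after S3 ends — done with S3.
S2 starts exactly when S4 ends (back-to-back, no overlap) — done with S4.
S5 starts before S2 ends → S2 and S5 overlap.
S6 starts before S2 ends → S2 and S6 overlap.
S7 starts before S2 ends → S2 and S7 overlap.
S8 starts after S2 ends.
S6 starts before S5 ends → S5 and S6 overlap.
S7 starts before S5 ends → S5 and S7 overlap.
S8 starts after S5 ends.
S7 starts before S6 ends → S6 and S7 overlap.
S8 starts exactly when S6 ends (back-to-back, no overlap).
S8 starts before S7 ends → S7 and S8 overlap.
Overlapping pairs: S2 & S5, S2 & S6, S2 & S7, S5 & S6, S5 & S7, S6 & S7, S7 & S8 — 7 in total.

7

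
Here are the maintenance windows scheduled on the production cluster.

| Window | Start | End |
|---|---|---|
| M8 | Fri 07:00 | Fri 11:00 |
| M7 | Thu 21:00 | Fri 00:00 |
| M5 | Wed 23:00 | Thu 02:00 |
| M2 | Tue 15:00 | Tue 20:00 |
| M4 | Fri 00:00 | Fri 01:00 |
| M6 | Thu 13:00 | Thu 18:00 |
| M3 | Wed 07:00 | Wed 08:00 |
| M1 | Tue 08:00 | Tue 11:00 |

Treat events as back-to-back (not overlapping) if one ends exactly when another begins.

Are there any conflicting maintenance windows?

Two intervals overlap when each starts before the other ends.
Sorted by start: M1, M2, M3, M5, M6, M7, M4, M8.
M2 starts after M1 ends; M1 is clear from here.
M3 starts after M2 ends; M2 is clear from here.
M5 starts after M3 ends; M3 is clear from here.
M6 starts after M5 ends; M5 is clear from here.
M7 starts after M6 ends; M6 is clear from here.
M4 starts exactly when M7 ends (back-to-back, no overlap); M7 is clear from here.
M8 starts after M4 ends.
Every pair is clear; the schedule has no overlaps.

No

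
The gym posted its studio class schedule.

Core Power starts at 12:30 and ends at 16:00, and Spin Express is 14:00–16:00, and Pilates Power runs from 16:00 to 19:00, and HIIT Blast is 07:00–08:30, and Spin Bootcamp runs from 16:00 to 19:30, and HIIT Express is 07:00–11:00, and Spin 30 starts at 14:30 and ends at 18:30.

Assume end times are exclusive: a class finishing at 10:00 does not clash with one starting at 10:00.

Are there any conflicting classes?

Yes

Sorted by start: HIIT Express, HIIT Blast, Core Power, Spin Express, Spin 30, Pilates Power, Spin Bootcamp.
HIIT Blast starts before HIIT Express ends → HIIT Express and HIIT Blast overlap.
That's a conflict, so the schedule is not conflict-free.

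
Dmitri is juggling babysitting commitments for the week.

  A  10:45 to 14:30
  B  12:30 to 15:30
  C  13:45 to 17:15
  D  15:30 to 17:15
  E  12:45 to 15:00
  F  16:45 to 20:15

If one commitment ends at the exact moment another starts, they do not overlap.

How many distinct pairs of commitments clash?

Check each pair: they overlap iff neither finishes before the other starts.
Sorted by start: A, B, E, C, D, F.
B starts before A ends → A and B overlap.
E starts before A ends → A and E overlap.
C starts before A ends → A and C overlap.
D starts after A ends, so nothing later overlaps A either.
E starts before B ends → B and E overlap.
C starts before B ends → B and C overlap.
D starts exactly when B ends (back-to-back, no overlap), so nothing later overlaps B either.
C starts before E ends → E and C overlap.
D starts after E ends, so nothing later overlaps E either.
D starts before C ends → C and D overlap.
F starts before C ends → C and F overlap.
F starts before D ends → D and F overlap.
Overlapping pairs: A & B, A & C, A & E, B & C, B & E, C & D, C & E, C & F, D & F — 9 in total.

9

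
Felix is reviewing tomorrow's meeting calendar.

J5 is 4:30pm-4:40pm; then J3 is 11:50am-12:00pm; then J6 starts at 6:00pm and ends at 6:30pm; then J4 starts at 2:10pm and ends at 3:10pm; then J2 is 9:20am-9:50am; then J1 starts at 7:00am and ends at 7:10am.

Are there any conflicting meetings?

No

Two intervals overlap when each starts before the other ends.
Sorted by start: J1, J2, J3, J4, J5, J6.
J2 starts after J1 ends, so nothing later overlaps J1 either.
J3 starts after J2 ends, so nothing later overlaps J2 either.
J4 starts after J3 ends, so nothing later overlaps J3 either.
J5 starts after J4 ends, so nothing later overlaps J4 either.
J6 starts after J5 ends.
Every pair is clear; the schedule has no overlaps.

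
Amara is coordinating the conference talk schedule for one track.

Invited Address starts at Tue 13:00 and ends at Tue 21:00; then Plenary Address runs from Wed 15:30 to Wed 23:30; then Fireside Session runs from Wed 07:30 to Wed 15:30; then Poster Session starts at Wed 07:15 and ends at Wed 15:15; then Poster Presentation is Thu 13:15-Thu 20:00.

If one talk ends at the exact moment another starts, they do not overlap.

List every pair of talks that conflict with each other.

Sorted by start: Invited Address, Poster Session, Fireside Session, Plenary Address, Poster Presentation.
Poster Session starts after Invited Address ends — done with Invited Address.
Fireside Session starts before Poster Session ends → Poster Session and Fireside Session overlap.
Plenary Address starts after Poster Session ends — done with Poster Session.
Plenary Address starts exactly when Fireside Session ends (back-to-back, no overlap) — done with Fireside Session.
Poster Presentation starts after Plenary Address ends.

Fireside Session & Poster Session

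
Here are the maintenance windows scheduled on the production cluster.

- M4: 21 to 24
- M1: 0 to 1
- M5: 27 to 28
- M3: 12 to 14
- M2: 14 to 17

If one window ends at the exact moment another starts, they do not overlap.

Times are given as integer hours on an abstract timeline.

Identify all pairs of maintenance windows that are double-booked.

Sorted by start: M1, M3, M2, M4, M5.
M3 starts after M1 ends, so M1 has no further overlaps.
M2 starts exactly when M3 ends (back-to-back, no overlap), so M3 has no further overlaps.
M4 starts after M2 ends, so M2 has no further overlaps.
M5 starts after M4 ends.

no conflicts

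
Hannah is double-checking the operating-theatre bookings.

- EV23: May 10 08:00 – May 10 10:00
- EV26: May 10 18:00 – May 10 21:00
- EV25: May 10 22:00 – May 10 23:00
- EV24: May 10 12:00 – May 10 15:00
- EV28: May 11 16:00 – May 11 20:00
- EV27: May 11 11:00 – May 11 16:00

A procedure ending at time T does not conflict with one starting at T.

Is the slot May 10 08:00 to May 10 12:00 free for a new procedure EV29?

EV23: starts May 10 08:00 before EV29 ends May 10 12:00, and ends May 10 10:00 after EV29 starts May 10 08:00 → overlap.
EV24: starts May 10 12:00 at or after EV29 ends May 10 12:00 → clear.
EV26: starts May 10 18:00 at or after EV29 ends May 10 12:00 → clear.
EV25: starts May 10 22:00 at or after EV29 ends May 10 12:00 → clear.
EV27: starts May 11 11:00 at or after EV29 ends May 10 12:00 → clear.
EV28: starts May 11 16:00 at or after EV29 ends May 10 12:00 → clear.
EV29 overlaps EV23.

No — it overlaps EV23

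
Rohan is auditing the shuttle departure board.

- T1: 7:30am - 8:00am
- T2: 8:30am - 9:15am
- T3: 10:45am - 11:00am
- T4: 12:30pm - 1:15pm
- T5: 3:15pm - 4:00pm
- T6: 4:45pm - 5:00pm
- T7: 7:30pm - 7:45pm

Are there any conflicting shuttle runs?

No

Sorted by start: T1, T2, T3, T4, T5, T6, T7.
T2 starts after T1 ends; T1 is clear from here.
T3 starts after T2 ends; T2 is clear from here.
T4 starts after T3 ends; T3 is clear from here.
T5 starts after T4 ends; T4 is clear from here.
T6 starts after T5 ends; T5 is clear from here.
T7 starts after T6 ends.
Every pair is clear; the schedule has no overlaps.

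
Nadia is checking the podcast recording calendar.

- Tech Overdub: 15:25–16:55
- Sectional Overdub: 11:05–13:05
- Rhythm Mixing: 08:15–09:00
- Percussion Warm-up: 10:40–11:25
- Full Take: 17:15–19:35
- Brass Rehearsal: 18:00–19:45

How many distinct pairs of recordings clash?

2

Sorted by start: Rhythm Mixing, Percussion Warm-up, Sectional Overdub, Tech Overdub, Full Take, Brass Rehearsal.
Percussion Warm-up starts after Rhythm Mixing ends, so Rhythm Mixing has no further overlaps.
Sectional Overdub starts before Percussion Warm-up ends → Percussion Warm-up and Sectional Overdub overlap.
Tech Overdub starts after Percussion Warm-up ends, so Percussion Warm-up has no further overlaps.
Tech Overdub starts after Sectional Overdub ends, so Sectional Overdub has no further overlaps.
Full Take starts after Tech Overdub ends, so Tech Overdub has no further overlaps.
Brass Rehearsal starts before Full Take ends → Full Take and Brass Rehearsal overlap.
Overlapping pairs: Brass Rehearsal & Full Take, Percussion Warm-up & Sectional Overdub — 2 in total.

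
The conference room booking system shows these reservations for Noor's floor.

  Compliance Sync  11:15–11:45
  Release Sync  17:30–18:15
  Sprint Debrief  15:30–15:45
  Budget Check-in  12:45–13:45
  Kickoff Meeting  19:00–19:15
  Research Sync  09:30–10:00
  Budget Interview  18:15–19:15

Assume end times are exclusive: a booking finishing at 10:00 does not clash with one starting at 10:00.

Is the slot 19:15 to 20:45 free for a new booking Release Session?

Yes — the slot is free

Research Sync: ends 10:00 at or before Release Session starts 19:15 → clear.
Compliance Sync: ends 11:45 at or before Release Session starts 19:15 → clear.
Budget Check-in: ends 13:45 at or before Release Session starts 19:15 → clear.
Sprint Debrief: ends 15:45 at or before Release Session starts 19:15 → clear.
Release Sync: ends 18:15 at or before Release Session starts 19:15 → clear.
Budget Interview: ends 19:15 at or before Release Session starts 19:15 → clear.
Kickoff Meeting: ends 19:15 at or before Release Session starts 19:15 → clear.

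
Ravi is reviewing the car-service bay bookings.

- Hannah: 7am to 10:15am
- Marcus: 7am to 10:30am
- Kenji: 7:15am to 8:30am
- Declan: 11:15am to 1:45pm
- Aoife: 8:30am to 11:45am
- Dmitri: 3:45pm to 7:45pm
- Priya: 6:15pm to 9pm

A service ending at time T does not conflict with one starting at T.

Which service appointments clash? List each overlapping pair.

Sorted by start: Hannah, Marcus, Kenji, Aoife, Declan, Dmitri, Priya.
Marcus starts before Hannah ends → Hannah and Marcus overlap.
Kenji starts before Hannah ends → Hannah and Kenji overlap.
Aoife starts before Hannah ends → Hannah and Aoife overlap.
Declan starts after Hannah ends — done with Hannah.
Kenji starts before Marcus ends → Marcus and Kenji overlap.
Aoife starts before Marcus ends → Marcus and Aoife overlap.
Declan starts after Marcus ends — done with Marcus.
Aoife starts exactly when Kenji ends (back-to-back, no overlap) — done with Kenji.
Declan starts before Aoife ends → Aoife and Declan overlap.
Dmitri starts after Aoife ends — done with Aoife.
Dmitri starts after Declan ends — done with Declan.
Priya starts before Dmitri ends → Dmitri and Priya overlap.

Aoife & Declan, Aoife & Hannah, Aoife & Marcus, Dmitri & Priya, Hannah & Kenji, Hannah & Marcus, Kenji & Marcus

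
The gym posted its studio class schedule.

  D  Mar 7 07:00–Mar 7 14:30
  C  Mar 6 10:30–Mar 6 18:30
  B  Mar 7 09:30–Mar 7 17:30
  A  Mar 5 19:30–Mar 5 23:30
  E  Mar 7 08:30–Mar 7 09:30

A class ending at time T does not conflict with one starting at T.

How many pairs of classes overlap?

Two intervals overlap when each starts before the other ends.
Sorted by start: A, C, D, E, B.
C starts after A ends — done with A.
D starts after C ends — done with C.
E starts before D ends → D and E overlap.
B starts before D ends → D and B overlap.
B starts exactly when E ends (back-to-back, no overlap).
Overlapping pairs: B & D, D & E — 2 in total.

2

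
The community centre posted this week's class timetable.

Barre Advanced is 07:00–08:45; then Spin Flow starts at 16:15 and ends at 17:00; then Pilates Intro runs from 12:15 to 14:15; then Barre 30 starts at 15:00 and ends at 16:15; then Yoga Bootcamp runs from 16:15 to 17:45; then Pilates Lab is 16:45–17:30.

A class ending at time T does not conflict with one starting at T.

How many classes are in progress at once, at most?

3

Sweep the timeline, counting +1 at each start and −1 at each end (ends before starts at a tie):
07:00 start Barre Advanced → 1
08:45 end Barre Advanced → 0
12:15 start Pilates Intro → 1
14:15 end Pilates Intro → 0
15:00 start Barre 30 → 1
16:15 end Barre 30 → 0
16:15 start Spin Flow → 1
16:15 start Yoga Bootcamp → 2
16:45 start Pilates Lab → 3
17:00 end Spin Flow → 2
17:30 end Pilates Lab → 1
17:45 end Yoga Bootcamp → 0
Peak is 3, at 16:45 (Pilates Lab, Spin Flow, Yoga Bootcamp).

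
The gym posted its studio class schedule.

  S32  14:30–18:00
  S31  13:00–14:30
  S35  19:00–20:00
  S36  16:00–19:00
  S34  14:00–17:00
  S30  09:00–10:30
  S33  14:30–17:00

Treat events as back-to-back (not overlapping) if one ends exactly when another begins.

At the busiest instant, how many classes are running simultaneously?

4

Sweep the timeline, counting +1 at each start and −1 at each end (ends before starts at a tie):
09:00 start S30 → 1
10:30 end S30 → 0
13:00 start S31 → 1
14:00 start S34 → 2
14:30 end S31 → 1
14:30 start S32 → 2
14:30 start S33 → 3
16:00 start S36 → 4
17:00 end S33 → 3
17:00 end S34 → 2
18:00 end S32 → 1
19:00 end S36 → 0
19:00 start S35 → 1
20:00 end S35 → 0
Peak is 4, at 16:00 (S32, S33, S34, S36).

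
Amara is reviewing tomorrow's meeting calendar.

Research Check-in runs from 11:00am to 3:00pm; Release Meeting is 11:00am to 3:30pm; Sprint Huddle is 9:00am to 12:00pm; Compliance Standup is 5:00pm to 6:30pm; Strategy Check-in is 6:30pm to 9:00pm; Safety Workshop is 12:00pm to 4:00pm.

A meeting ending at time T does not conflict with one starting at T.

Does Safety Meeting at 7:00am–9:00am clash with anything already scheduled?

Sprint Huddle: starts 9:00am at or after Safety Meeting ends 9:00am → clear.
Research Check-in: starts 11:00am at or after Safety Meeting ends 9:00am → clear.
Release Meeting: starts 11:00am at or after Safety Meeting ends 9:00am → clear.
Safety Workshop: starts 12:00pm at or after Safety Meeting ends 9:00am → clear.
Compliance Standup: starts 5:00pm at or after Safety Meeting ends 9:00am → clear.
Strategy Check-in: starts 6:30pm at or after Safety Meeting ends 9:00am → clear.

No — it doesn't clash with anything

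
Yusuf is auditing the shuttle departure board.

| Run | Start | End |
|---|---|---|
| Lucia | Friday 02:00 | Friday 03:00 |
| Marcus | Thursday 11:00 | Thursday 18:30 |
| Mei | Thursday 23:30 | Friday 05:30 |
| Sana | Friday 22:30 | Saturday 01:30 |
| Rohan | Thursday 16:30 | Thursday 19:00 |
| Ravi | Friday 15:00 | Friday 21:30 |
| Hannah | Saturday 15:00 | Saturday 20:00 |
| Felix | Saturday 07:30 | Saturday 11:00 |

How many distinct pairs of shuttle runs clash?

2

Sorted by start: Marcus, Rohan, Mei, Lucia, Ravi, Sana, Felix, Hannah.
Rohan starts before Marcus ends → Marcus and Rohan overlap.
Mei starts after Marcus ends — done with Marcus.
Mei starts after Rohan ends — done with Rohan.
Lucia starts before Mei ends → Mei and Lucia overlap.
Ravi starts after Mei ends — done with Mei.
Ravi starts after Lucia ends — done with Lucia.
Sana starts after Ravi ends — done with Ravi.
Felix starts after Sana ends — done with Sana.
Hannah starts after Felix ends.
Overlapping pairs: Lucia & Mei, Marcus & Rohan — 2 in total.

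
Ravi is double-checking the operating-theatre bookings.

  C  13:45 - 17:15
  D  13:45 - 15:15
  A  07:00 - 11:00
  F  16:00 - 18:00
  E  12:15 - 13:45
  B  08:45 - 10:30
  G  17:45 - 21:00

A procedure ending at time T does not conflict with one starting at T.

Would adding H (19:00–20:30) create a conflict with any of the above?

A: ends 11:00 at or before H starts 19:00 → clear.
B: ends 10:30 at or before H starts 19:00 → clear.
E: ends 13:45 at or before H starts 19:00 → clear.
C: ends 17:15 at or before H starts 19:00 → clear.
D: ends 15:15 at or before H starts 19:00 → clear.
F: ends 18:00 at or before H starts 19:00 → clear.
G: starts 17:45 before H ends 20:30, and ends 21:00 after H starts 19:00 → overlap.
H overlaps G.

Yes — it overlaps G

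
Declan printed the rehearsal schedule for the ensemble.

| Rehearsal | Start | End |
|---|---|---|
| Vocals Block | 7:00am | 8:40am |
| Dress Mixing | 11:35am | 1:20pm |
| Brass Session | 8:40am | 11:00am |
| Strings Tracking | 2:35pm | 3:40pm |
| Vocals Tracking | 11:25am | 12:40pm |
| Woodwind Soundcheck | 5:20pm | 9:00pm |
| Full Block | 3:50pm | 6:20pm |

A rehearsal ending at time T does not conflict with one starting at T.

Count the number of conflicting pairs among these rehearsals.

2

Sorted by start: Vocals Block, Brass Session, Vocals Tracking, Dress Mixing, Strings Tracking, Full Block, Woodwind Soundcheck.
Brass Session starts exactly when Vocals Block ends (back-to-back, no overlap), so Vocals Block has no further overlaps.
Vocals Tracking starts after Brass Session ends, so Brass Session has no further overlaps.
Dress Mixing starts before Vocals Tracking ends → Vocals Tracking and Dress Mixing overlap.
Strings Tracking starts after Vocals Tracking ends, so Vocals Tracking has no further overlaps.
Strings Tracking starts after Dress Mixing ends, so Dress Mixing has no further overlaps.
Full Block starts after Strings Tracking ends, so Strings Tracking has no further overlaps.
Woodwind Soundcheck starts before Full Block ends → Full Block and Woodwind Soundcheck overlap.
Overlapping pairs: Dress Mixing & Vocals Tracking, Full Block & Woodwind Soundcheck — 2 in total.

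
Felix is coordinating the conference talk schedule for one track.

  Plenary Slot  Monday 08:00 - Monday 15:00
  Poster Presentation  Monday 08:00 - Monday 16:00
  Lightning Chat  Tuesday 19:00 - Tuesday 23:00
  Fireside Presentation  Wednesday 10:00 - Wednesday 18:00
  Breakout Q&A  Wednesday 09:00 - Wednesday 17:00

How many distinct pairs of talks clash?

2

Check each pair: they overlap iff neither finishes before the other starts.
Sorted by start: Plenary Slot, Poster Presentation, Lightning Chat, Breakout Q&A, Fireside Presentation.
Poster Presentation starts before Plenary Slot ends → Plenary Slot and Poster Presentation overlap.
Lightning Chat starts after Plenary Slot ends, so Plenary Slot has no further overlaps.
Lightning Chat starts after Poster Presentation ends, so Poster Presentation has no further overlaps.
Breakout Q&A starts after Lightning Chat ends, so Lightning Chat has no further overlaps.
Fireside Presentation starts before Breakout Q&A ends → Breakout Q&A and Fireside Presentation overlap.
Overlapping pairs: Breakout Q&A & Fireside Presentation, Plenary Slot & Poster Presentation — 2 in total.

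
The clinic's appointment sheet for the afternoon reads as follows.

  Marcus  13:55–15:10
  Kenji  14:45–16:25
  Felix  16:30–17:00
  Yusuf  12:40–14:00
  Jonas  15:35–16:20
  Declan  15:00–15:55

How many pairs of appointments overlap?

Sorted by start: Yusuf, Marcus, Kenji, Declan, Jonas, Felix.
Marcus starts before Yusuf ends → Yusuf and Marcus overlap.
Kenji starts after Yusuf ends, so nothing later overlaps Yusuf either.
Kenji starts before Marcus ends → Marcus and Kenji overlap.
Declan starts before Marcus ends → Marcus and Declan overlap.
Jonas starts after Marcus ends, so nothing later overlaps Marcus either.
Declan starts before Kenji ends → Kenji and Declan overlap.
Jonas starts before Kenji ends → Kenji and Jonas overlap.
Felix starts after Kenji ends.
Jonas starts before Declan ends → Declan and Jonas overlap.
Felix starts after Declan ends.
Felix starts after Jonas ends.
Overlapping pairs: Declan & Jonas, Declan & Kenji, Declan & Marcus, Jonas & Kenji, Kenji & Marcus, Marcus & Yusuf — 6 in total.

6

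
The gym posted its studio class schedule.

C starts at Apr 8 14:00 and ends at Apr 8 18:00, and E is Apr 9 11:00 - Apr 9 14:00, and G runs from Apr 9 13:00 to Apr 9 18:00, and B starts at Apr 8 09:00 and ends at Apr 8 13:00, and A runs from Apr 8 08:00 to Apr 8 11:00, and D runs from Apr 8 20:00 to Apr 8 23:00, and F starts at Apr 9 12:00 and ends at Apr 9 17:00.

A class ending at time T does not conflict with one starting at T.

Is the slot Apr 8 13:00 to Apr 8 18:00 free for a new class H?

A: ends Apr 8 11:00 at or before H starts Apr 8 13:00 → clear.
B: ends Apr 8 13:00 at or before H starts Apr 8 13:00 → clear.
C: starts Apr 8 14:00 before H ends Apr 8 18:00, and ends Apr 8 18:00 after H starts Apr 8 13:00 → overlap.
D: starts Apr 8 20:00 at or after H ends Apr 8 18:00 → clear.
E: starts Apr 9 11:00 at or after H ends Apr 8 18:00 → clear.
F: starts Apr 9 12:00 at or after H ends Apr 8 18:00 → clear.
G: starts Apr 9 13:00 at or after H ends Apr 8 18:00 → clear.
H overlaps C.

No — it overlaps C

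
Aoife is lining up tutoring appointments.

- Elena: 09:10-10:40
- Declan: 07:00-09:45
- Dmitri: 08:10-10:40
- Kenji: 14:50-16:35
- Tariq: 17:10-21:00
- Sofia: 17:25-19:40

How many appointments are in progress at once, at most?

Sweep the timeline, counting +1 at each start and −1 at each end (ends before starts at a tie):
07:00 start Declan → 1
08:10 start Dmitri → 2
09:10 start Elena → 3
09:45 end Declan → 2
10:40 end Dmitri → 1
10:40 end Elena → 0
14:50 start Kenji → 1
16:35 end Kenji → 0
17:10 start Tariq → 1
17:25 start Sofia → 2
19:40 end Sofia → 1
21:00 end Tariq → 0
Peak is 3, at 09:10 (Declan, Dmitri, Elena).

3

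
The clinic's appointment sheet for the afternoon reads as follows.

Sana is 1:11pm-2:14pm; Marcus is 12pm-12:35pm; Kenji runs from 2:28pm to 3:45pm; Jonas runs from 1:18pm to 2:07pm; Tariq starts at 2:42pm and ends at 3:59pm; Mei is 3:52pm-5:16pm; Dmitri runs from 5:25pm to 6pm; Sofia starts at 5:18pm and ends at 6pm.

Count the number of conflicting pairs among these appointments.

Check each pair: they overlap iff neither finishes before the other starts.
Sorted by start: Marcus, Sana, Jonas, Kenji, Tariq, Mei, Sofia, Dmitri.
Sana starts after Marcus ends — done with Marcus.
Jonas starts before Sana ends → Sana and Jonas overlap.
Kenji starts after Sana ends — done with Sana.
Kenji starts after Jonas ends — done with Jonas.
Tariq starts before Kenji ends → Kenji and Tariq overlap.
Mei starts after Kenji ends — done with Kenji.
Mei starts before Tariq ends → Tariq and Mei overlap.
Sofia starts after Tariq ends — done with Tariq.
Sofia starts after Mei ends — done with Mei.
Dmitri starts before Sofia ends → Sofia and Dmitri overlap.
Overlapping pairs: Dmitri & Sofia, Jonas & Sana, Kenji & Tariq, Mei & Tariq — 4 in total.

4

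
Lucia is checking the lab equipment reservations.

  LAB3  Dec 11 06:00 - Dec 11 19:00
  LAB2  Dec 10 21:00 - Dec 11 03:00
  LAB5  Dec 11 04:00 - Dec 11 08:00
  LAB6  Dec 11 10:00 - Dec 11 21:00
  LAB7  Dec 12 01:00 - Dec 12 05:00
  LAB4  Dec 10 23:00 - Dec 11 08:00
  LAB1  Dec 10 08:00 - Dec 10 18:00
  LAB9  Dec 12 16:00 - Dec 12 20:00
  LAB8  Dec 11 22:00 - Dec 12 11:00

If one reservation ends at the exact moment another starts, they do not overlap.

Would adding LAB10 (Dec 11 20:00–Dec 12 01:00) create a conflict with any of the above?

LAB1: ends Dec 10 18:00 at or before LAB10 starts Dec 11 20:00 → clear.
LAB2: ends Dec 11 03:00 at or before LAB10 starts Dec 11 20:00 → clear.
LAB4: ends Dec 11 08:00 at or before LAB10 starts Dec 11 20:00 → clear.
LAB5: ends Dec 11 08:00 at or before LAB10 starts Dec 11 20:00 → clear.
LAB3: ends Dec 11 19:00 at or before LAB10 starts Dec 11 20:00 → clear.
LAB6: starts Dec 11 10:00 before LAB10 ends Dec 12 01:00, and ends Dec 11 21:00 after LAB10 starts Dec 11 20:00 → overlap.
LAB8: starts Dec 11 22:00 before LAB10 ends Dec 12 01:00, and ends Dec 12 11:00 after LAB10 starts Dec 11 20:00 → overlap.
LAB7: starts Dec 12 01:00 at or after LAB10 ends Dec 12 01:00 → clear.
LAB9: starts Dec 12 16:00 at or after LAB10 ends Dec 12 01:00 → clear.
LAB10 overlaps LAB6, LAB8.

Yes — it overlaps LAB6, LAB8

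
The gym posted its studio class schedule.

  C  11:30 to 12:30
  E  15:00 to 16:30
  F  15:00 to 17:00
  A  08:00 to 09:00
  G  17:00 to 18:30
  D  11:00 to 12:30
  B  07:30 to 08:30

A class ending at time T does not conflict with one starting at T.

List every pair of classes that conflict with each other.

Two intervals overlap when each starts before the other ends.
Sorted by start: B, A, D, C, E, F, G.
A starts before B ends → B and A overlap.
D starts after B ends, so nothing later overlaps B either.
D starts after A ends, so nothing later overlaps A either.
C starts before D ends → D and C overlap.
E starts after D ends, so nothing later overlaps D either.
E starts after C ends, so nothing later overlaps C either.
F starts before E ends → E and F overlap.
G starts after E ends.
G starts exactly when F ends (back-to-back, no overlap).

A & B, C & D, E & F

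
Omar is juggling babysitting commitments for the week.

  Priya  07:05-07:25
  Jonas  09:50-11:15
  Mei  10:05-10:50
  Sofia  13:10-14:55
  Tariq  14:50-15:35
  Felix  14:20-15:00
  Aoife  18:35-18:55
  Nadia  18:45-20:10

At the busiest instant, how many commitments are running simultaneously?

Sweep the timeline, counting +1 at each start and −1 at each end (ends before starts at a tie):
07:05 start Priya → 1
07:25 end Priya → 0
09:50 start Jonas → 1
10:05 start Mei → 2
10:50 end Mei → 1
11:15 end Jonas → 0
13:10 start Sofia → 1
14:20 start Felix → 2
14:50 start Tariq → 3
14:55 end Sofia → 2
15:00 end Felix → 1
15:35 end Tariq → 0
18:35 start Aoife → 1
18:45 start Nadia → 2
18:55 end Aoife → 1
20:10 end Nadia → 0
Peak is 3, at 14:50 (Felix, Sofia, Tariq).

3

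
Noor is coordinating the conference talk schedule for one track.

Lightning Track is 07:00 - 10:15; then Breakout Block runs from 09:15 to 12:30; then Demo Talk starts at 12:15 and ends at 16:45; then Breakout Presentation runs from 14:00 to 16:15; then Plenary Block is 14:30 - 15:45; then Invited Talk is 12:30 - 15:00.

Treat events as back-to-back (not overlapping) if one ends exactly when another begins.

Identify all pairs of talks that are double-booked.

Breakout Block & Demo Talk, Breakout Block & Lightning Track, Breakout Presentation & Demo Talk, Breakout Presentation & Invited Talk, Breakout Presentation & Plenary Block, Demo Talk & Invited Talk, Demo Talk & Plenary Block, Invited Talk & Plenary Block

Sorted by start: Lightning Track, Breakout Block, Demo Talk, Invited Talk, Breakout Presentation, Plenary Block.
Breakout Block starts before Lightning Track ends → Lightning Track and Breakout Block overlap.
Demo Talk starts after Lightning Track ends, so Lightning Track has no further overlaps.
Demo Talk starts before Breakout Block ends → Breakout Block and Demo Talk overlap.
Invited Talk starts exactly when Breakout Block ends (back-to-back, no overlap), so Breakout Block has no further overlaps.
Invited Talk starts before Demo Talk ends → Demo Talk and Invited Talk overlap.
Breakout Presentation starts before Demo Talk ends → Demo Talk and Breakout Presentation overlap.
Plenary Block starts before Demo Talk ends → Demo Talk and Plenary Block overlap.
Breakout Presentation starts before Invited Talk ends → Invited Talk and Breakout Presentation overlap.
Plenary Block starts before Invited Talk ends → Invited Talk and Plenary Block overlap.
Plenary Block starts before Breakout Presentation ends → Breakout Presentation and Plenary Block overlap.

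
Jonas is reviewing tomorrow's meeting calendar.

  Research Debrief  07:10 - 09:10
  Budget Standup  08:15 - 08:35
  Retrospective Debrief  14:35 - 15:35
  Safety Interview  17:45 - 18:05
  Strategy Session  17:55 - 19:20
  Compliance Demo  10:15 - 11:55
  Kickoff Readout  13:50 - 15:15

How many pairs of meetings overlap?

Two intervals overlap when each starts before the other ends.
Sorted by start: Research Debrief, Budget Standup, Compliance Demo, Kickoff Readout, Retrospective Debrief, Safety Interview, Strategy Session.
Budget Standup starts before Research Debrief ends → Research Debrief and Budget Standup overlap.
Compliance Demo starts after Research Debrief ends, so nothing later overlaps Research Debrief either.
Compliance Demo starts after Budget Standup ends, so nothing later overlaps Budget Standup either.
Kickoff Readout starts after Compliance Demo ends, so nothing later overlaps Compliance Demo either.
Retrospective Debrief starts before Kickoff Readout ends → Kickoff Readout and Retrospective Debrief overlap.
Safety Interview starts after Kickoff Readout ends, so nothing later overlaps Kickoff Readout either.
Safety Interview starts after Retrospective Debrief ends, so nothing later overlaps Retrospective Debrief either.
Strategy Session starts before Safety Interview ends → Safety Interview and Strategy Session overlap.
Overlapping pairs: Budget Standup & Research Debrief, Kickoff Readout & Retrospective Debrief, Safety Interview & Strategy Session — 3 in total.

3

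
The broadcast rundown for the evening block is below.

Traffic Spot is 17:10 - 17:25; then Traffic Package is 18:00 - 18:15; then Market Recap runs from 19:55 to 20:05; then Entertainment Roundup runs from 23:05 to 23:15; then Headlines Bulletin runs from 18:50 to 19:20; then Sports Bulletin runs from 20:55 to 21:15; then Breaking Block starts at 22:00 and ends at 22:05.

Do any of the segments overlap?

No

Sorted by start: Traffic Spot, Traffic Package, Headlines Bulletin, Market Recap, Sports Bulletin, Breaking Block, Entertainment Roundup.
Traffic Package starts after Traffic Spot ends; Traffic Spot is clear from here.
Headlines Bulletin starts after Traffic Package ends; Traffic Package is clear from here.
Market Recap starts after Headlines Bulletin ends; Headlines Bulletin is clear from here.
Sports Bulletin starts after Market Recap ends; Market Recap is clear from here.
Breaking Block starts after Sports Bulletin ends; Sports Bulletin is clear from here.
Entertainment Roundup starts after Breaking Block ends.
Every pair is clear; the schedule has no overlaps.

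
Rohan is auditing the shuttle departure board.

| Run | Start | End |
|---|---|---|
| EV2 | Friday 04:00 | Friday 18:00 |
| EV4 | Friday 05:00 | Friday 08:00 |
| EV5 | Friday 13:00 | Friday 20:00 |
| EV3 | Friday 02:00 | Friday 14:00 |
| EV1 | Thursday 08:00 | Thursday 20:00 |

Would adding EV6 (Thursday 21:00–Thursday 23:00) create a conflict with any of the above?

EV1: ends Thursday 20:00 at or before EV6 starts Thursday 21:00 → clear.
EV3: starts Friday 02:00 at or after EV6 ends Thursday 23:00 → clear.
EV2: starts Friday 04:00 at or after EV6 ends Thursday 23:00 → clear.
EV4: starts Friday 05:00 at or after EV6 ends Thursday 23:00 → clear.
EV5: starts Friday 13:00 at or after EV6 ends Thursday 23:00 → clear.

No — it doesn't clash with anything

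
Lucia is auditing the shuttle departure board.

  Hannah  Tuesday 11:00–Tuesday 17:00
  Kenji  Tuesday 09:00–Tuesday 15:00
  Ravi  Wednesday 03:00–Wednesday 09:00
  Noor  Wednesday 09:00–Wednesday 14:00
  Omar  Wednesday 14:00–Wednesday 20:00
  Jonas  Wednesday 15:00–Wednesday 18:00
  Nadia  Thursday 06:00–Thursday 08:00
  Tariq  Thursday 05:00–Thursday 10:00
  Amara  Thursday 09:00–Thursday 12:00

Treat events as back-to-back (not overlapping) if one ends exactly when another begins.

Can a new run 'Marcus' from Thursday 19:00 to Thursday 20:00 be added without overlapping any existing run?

Kenji: ends Tuesday 15:00 at or before Marcus starts Thursday 19:00 → clear.
Hannah: ends Tuesday 17:00 at or before Marcus starts Thursday 19:00 → clear.
Ravi: ends Wednesday 09:00 at or before Marcus starts Thursday 19:00 → clear.
Noor: ends Wednesday 14:00 at or before Marcus starts Thursday 19:00 → clear.
Omar: ends Wednesday 20:00 at or before Marcus starts Thursday 19:00 → clear.
Jonas: ends Wednesday 18:00 at or before Marcus starts Thursday 19:00 → clear.
Tariq: ends Thursday 10:00 at or before Marcus starts Thursday 19:00 → clear.
Nadia: ends Thursday 08:00 at or before Marcus starts Thursday 19:00 → clear.
Amara: ends Thursday 12:00 at or before Marcus starts Thursday 19:00 → clear.

Yes — the slot is free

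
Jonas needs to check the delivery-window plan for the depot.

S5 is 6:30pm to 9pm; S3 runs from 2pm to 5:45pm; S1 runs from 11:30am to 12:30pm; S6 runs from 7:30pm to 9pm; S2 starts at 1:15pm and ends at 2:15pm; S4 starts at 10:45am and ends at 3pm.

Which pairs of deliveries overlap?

S1 & S4, S2 & S3, S2 & S4, S3 & S4, S5 & S6

Sorted by start: S4, S1, S2, S3, S5, S6.
S1 starts before S4 ends → S4 and S1 overlap.
S2 starts before S4 ends → S4 and S2 overlap.
S3 starts before S4 ends → S4 and S3 overlap.
S5 starts after S4 ends; S4 is clear from here.
S2 starts after S1 ends; S1 is clear from here.
S3 starts before S2 ends → S2 and S3 overlap.
S5 starts after S2 ends; S2 is clear from here.
S5 starts after S3 ends; S3 is clear from here.
S6 starts before S5 ends → S5 and S6 overlap.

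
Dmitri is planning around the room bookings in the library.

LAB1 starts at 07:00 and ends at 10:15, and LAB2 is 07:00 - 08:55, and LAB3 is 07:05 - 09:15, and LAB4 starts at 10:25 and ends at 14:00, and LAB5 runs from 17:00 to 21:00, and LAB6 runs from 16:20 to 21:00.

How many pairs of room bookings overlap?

Sorted by start: LAB1, LAB2, LAB3, LAB4, LAB6, LAB5.
LAB2 starts before LAB1 ends → LAB1 and LAB2 overlap.
LAB3 starts before LAB1 ends → LAB1 and LAB3 overlap.
LAB4 starts after LAB1 ends; LAB1 is clear from here.
LAB3 starts before LAB2 ends → LAB2 and LAB3 overlap.
LAB4 starts after LAB2 ends; LAB2 is clear from here.
LAB4 starts after LAB3 ends; LAB3 is clear from here.
LAB6 starts after LAB4 ends; LAB4 is clear from here.
LAB5 starts before LAB6 ends → LAB6 and LAB5 overlap.
Overlapping pairs: LAB1 & LAB2, LAB1 & LAB3, LAB2 & LAB3, LAB5 & LAB6 — 4 in total.

4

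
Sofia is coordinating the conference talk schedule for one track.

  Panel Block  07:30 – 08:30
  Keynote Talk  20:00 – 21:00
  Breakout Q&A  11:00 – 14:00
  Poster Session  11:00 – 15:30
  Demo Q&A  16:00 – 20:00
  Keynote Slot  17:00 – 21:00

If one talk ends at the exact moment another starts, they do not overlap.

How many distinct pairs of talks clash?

3

Sorted by start: Panel Block, Poster Session, Breakout Q&A, Demo Q&A, Keynote Slot, Keynote Talk.
Poster Session starts after Panel Block ends, so nothing later overlaps Panel Block either.
Breakout Q&A starts before Poster Session ends → Poster Session and Breakout Q&A overlap.
Demo Q&A starts after Poster Session ends, so nothing later overlaps Poster Session either.
Demo Q&A starts after Breakout Q&A ends, so nothing later overlaps Breakout Q&A either.
Keynote Slot starts before Demo Q&A ends → Demo Q&A and Keynote Slot overlap.
Keynote Talk starts exactly when Demo Q&A ends (back-to-back, no overlap).
Keynote Talk starts before Keynote Slot ends → Keynote Slot and Keynote Talk overlap.
Overlapping pairs: Breakout Q&A & Poster Session, Demo Q&A & Keynote Slot, Keynote Slot & Keynote Talk — 3 in total.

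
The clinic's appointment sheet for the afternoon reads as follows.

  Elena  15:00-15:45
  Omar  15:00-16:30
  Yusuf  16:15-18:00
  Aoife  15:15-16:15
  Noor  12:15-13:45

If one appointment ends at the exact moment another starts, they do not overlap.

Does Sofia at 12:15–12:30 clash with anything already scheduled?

Noor: starts 12:15 before Sofia ends 12:30, and ends 13:45 after Sofia starts 12:15 → overlap.
Elena: starts 15:00 at or after Sofia ends 12:30 → clear.
Omar: starts 15:00 at or after Sofia ends 12:30 → clear.
Aoife: starts 15:15 at or after Sofia ends 12:30 → clear.
Yusuf: starts 16:15 at or after Sofia ends 12:30 → clear.
Sofia overlaps Noor.

Yes — it overlaps Noor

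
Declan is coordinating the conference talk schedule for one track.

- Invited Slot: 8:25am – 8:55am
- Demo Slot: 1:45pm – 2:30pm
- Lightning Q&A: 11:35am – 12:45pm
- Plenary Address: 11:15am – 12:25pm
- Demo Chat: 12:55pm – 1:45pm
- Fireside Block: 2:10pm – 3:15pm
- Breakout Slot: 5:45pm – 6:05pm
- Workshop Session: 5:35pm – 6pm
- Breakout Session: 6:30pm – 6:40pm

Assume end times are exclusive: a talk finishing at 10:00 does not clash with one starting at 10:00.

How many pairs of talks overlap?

3

Sorted by start: Invited Slot, Plenary Address, Lightning Q&A, Demo Chat, Demo Slot, Fireside Block, Workshop Session, Breakout Slot, Breakout Session.
Plenary Address starts after Invited Slot ends, so nothing later overlaps Invited Slot either.
Lightning Q&A starts before Plenary Address ends → Plenary Address and Lightning Q&A overlap.
Demo Chat starts after Plenary Address ends, so nothing later overlaps Plenary Address either.
Demo Chat starts after Lightning Q&A ends, so nothing later overlaps Lightning Q&A either.
Demo Slot starts exactly when Demo Chat ends (back-to-back, no overlap), so nothing later overlaps Demo Chat either.
Fireside Block starts before Demo Slot ends → Demo Slot and Fireside Block overlap.
Workshop Session starts after Demo Slot ends, so nothing later overlaps Demo Slot either.
Workshop Session starts after Fireside Block ends, so nothing later overlaps Fireside Block either.
Breakout Slot starts before Workshop Session ends → Workshop Session and Breakout Slot overlap.
Breakout Session starts after Workshop Session ends.
Breakout Session starts after Breakout Slot ends.
Overlapping pairs: Breakout Slot & Workshop Session, Demo Slot & Fireside Block, Lightning Q&A & Plenary Address — 3 in total.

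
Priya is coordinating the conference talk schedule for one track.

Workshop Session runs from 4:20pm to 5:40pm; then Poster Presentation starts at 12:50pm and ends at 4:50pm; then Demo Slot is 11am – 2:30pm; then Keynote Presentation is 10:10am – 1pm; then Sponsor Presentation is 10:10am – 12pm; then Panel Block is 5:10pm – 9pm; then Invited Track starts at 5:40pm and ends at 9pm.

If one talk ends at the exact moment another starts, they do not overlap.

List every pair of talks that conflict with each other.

Sorted by start: Keynote Presentation, Sponsor Presentation, Demo Slot, Poster Presentation, Workshop Session, Panel Block, Invited Track.
Sponsor Presentation starts before Keynote Presentation ends → Keynote Presentation and Sponsor Presentation overlap.
Demo Slot starts before Keynote Presentation ends → Keynote Presentation and Demo Slot overlap.
Poster Presentation starts before Keynote Presentation ends → Keynote Presentation and Poster Presentation overlap.
Workshop Session starts after Keynote Presentation ends, so Keynote Presentation has no further overlaps.
Demo Slot starts before Sponsor Presentation ends → Sponsor Presentation and Demo Slot overlap.
Poster Presentation starts after Sponsor Presentation ends, so Sponsor Presentation has no further overlaps.
Poster Presentation starts before Demo Slot ends → Demo Slot and Poster Presentation overlap.
Workshop Session starts after Demo Slot ends, so Demo Slot has no further overlaps.
Workshop Session starts before Poster Presentation ends → Poster Presentation and Workshop Session overlap.
Panel Block starts after Poster Presentation ends, so Poster Presentation has no further overlaps.
Panel Block starts before Workshop Session ends → Workshop Session and Panel Block overlap.
Invited Track starts exactly when Workshop Session ends (back-to-back, no overlap).
Invited Track starts before Panel Block ends → Panel Block and Invited Track overlap.

Demo Slot & Keynote Presentation, Demo Slot & Poster Presentation, Demo Slot & Sponsor Presentation, Invited Track & Panel Block, Keynote Presentation & Poster Presentation, Keynote Presentation & Sponsor Presentation, Panel Block & Workshop Session, Poster Presentation & Workshop Session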